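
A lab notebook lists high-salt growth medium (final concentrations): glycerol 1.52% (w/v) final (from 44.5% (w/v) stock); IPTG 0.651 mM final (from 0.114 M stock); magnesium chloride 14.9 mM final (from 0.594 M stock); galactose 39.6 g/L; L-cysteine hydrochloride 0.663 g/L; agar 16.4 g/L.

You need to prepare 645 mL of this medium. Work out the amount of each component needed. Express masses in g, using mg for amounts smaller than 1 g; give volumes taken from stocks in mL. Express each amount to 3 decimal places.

Target volume = 645 mL = 0.645 L.
glycerol: V = C2·V2/C1 = 1.52% ÷ 44.5% × 645 mL = 22.031 mL
IPTG: C1V1 = C2V2 → 0.651 mM × 645 mL ÷ 114 mM = 3.683 mL
magnesium chloride: V = C2·V2/C1 = 14.9 mM × 645 mL ÷ 594 mM = 16.179 mL
galactose: 39.6 g/L × 0.645 L = 25.542 g
L-cysteine hydrochloride: 0.663 g/L × 0.645 L = 0.427635 g = 427.635 mg
agar: 16.4 g/L × 0.645 L = 10.578 g

glycerol 22.031 mL; IPTG 3.683 mL; magnesium chloride 16.179 mL; galactose 25.542 g; L-cysteine hydrochloride 427.635 mg; agar 10.578 g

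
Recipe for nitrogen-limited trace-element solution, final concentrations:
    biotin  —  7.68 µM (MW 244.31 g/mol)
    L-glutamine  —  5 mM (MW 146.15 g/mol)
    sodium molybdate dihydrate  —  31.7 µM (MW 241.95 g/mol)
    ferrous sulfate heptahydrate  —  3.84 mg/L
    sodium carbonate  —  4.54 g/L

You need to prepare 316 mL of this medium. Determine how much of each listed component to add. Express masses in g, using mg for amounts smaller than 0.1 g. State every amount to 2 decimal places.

Scale factor relative to 1 L: 0.316.
biotin: 7.68 µmol/L × 244.31 g/mol × 0.316 L ÷ 1000 = 0.59 mg
L-glutamine: 5 mmol/L × 146.15 g/mol × 0.316 L ÷ 1000 = 0.23 g
sodium molybdate dihydrate: 31.7 µmol/L × 241.95 g/mol × 0.316 L ÷ 1000 = 2.42 mg
ferrous sulfate heptahydrate: 3.84 mg/L × 0.316 L = 1.21 mg
sodium carbonate: 4.54 g/L × 0.316 L = 1.43 g

biotin 0.59 mg; L-glutamine 0.23 g; sodium molybdate dihydrate 2.42 mg; ferrous sulfate heptahydrate 1.21 mg; sodium carbonate 1.43 g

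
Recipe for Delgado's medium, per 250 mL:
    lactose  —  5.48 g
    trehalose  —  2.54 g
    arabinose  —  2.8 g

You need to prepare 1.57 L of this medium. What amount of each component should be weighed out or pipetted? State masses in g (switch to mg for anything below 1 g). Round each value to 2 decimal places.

lactose 34.41 g; trehalose 15.95 g; arabinose 17.58 g

Scale factor = 1570 mL / 250 mL = 6.28.
lactose: 5.48 g × (1570 mL / 250 mL) = 34.41 g
trehalose: 2.54 g × (1570 mL / 250 mL) = 15.95 g
arabinose: 2.8 g × (1570 mL / 250 mL) = 17.58 g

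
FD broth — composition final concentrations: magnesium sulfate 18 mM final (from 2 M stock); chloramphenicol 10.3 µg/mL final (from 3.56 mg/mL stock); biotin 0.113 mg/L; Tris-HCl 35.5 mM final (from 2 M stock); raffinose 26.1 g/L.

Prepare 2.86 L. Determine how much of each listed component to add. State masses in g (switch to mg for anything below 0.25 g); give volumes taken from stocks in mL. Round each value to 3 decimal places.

magnesium sulfate 25.740 mL; chloramphenicol 8.275 mL; biotin 0.323 mg; Tris-HCl 50.765 mL; raffinose 74.646 g

Working volume: 2.86 L.
magnesium sulfate: C1V1 = C2V2 → 18 mM × 2860 mL ÷ 2000 mM = 25.740 mL
chloramphenicol: V = C2·V2/C1 = 10.3 µg/mL × 2860 mL ÷ 3560 µg/mL = 8.275 mL
biotin: 0.113 mg/L × 2.86 L = 0.323 mg
Tris-HCl: C1V1 = C2V2 → 35.5 mM × 2860 mL ÷ 2000 mM = 50.765 mL
raffinose: 26.1 g/L × 2.86 L = 74.646 g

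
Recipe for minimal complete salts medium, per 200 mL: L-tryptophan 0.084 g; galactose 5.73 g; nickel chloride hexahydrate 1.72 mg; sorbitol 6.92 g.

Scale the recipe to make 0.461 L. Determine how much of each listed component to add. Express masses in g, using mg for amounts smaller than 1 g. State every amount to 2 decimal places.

L-tryptophan 193.62 mg; galactose 13.21 g; nickel chloride hexahydrate 3.96 mg; sorbitol 15.95 g

Ratio of target to recipe volume: 461 / 200 = 2.305.
L-tryptophan: 0.084 g × (461 mL / 200 mL) = 0.19362 g = 193.62 mg
galactose: 5.73 g × (461 mL / 200 mL) = 13.21 g
nickel chloride hexahydrate: 1.72 mg × (461 mL / 200 mL) = 3.96 mg
sorbitol: 6.92 g × (461 mL / 200 mL) = 15.95 g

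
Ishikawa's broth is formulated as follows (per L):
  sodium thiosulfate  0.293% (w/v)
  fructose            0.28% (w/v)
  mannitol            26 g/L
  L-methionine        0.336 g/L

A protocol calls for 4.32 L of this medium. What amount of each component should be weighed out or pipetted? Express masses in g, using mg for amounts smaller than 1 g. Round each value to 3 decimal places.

sodium thiosulfate 12.658 g; fructose 12.096 g; mannitol 112.320 g; L-methionine 1.452 g

Working volume: 4.32 L.
sodium thiosulfate: 0.293 g per 100 mL × 4320 mL ÷ 100 = 12.658 g
fructose: 0.28 g per 100 mL × 4320 mL ÷ 100 = 12.096 g
mannitol: 26 g/L × 4.32 L = 112.320 g
L-methionine: 0.336 g/L × 4.32 L = 1.452 g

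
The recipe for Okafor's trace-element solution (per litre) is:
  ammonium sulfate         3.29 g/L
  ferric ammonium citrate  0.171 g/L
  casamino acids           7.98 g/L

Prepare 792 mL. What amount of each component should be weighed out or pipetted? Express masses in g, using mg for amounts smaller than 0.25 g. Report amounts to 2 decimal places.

Target volume = 792 mL = 0.792 L.
ammonium sulfate: 3.29 g/L × 0.792 L = 2.61 g
ferric ammonium citrate: 0.171 g/L × 0.792 L = 0.135432 g = 135.43 mg
casamino acids: 7.98 g/L × 0.792 L = 6.32 g

ammonium sulfate 2.61 g; ferric ammonium citrate 135.43 mg; casamino acids 6.32 g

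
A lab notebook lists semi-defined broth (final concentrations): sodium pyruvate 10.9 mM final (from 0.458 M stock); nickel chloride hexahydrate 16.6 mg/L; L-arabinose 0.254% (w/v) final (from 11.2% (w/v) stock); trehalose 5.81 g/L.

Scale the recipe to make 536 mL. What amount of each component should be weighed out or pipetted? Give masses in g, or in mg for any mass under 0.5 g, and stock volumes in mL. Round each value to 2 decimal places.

sodium pyruvate 12.76 mL; nickel chloride hexahydrate 8.90 mg; L-arabinose 12.16 mL; trehalose 3.11 g

Target volume = 536 mL = 0.536 L.
sodium pyruvate: dilute stock: 10.9 mM × 536 mL ÷ 458 mM = 12.76 mL
nickel chloride hexahydrate: 16.6 mg/L × 0.536 L = 8.90 mg
L-arabinose: C1V1 = C2V2 → 0.254% ÷ 11.2% × 536 mL = 12.16 mL
trehalose: 5.81 g/L × 0.536 L = 3.11 g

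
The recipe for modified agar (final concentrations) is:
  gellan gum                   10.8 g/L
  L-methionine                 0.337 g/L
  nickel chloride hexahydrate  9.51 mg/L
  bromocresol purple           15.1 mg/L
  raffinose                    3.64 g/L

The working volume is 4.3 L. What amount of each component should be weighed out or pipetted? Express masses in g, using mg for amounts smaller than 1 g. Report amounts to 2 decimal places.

gellan gum 46.44 g; L-methionine 1.45 g; nickel chloride hexahydrate 40.89 mg; bromocresol purple 64.93 mg; raffinose 15.65 g

Working volume: 4.3 L.
gellan gum: 10.8 g/L × 4.3 L = 46.44 g
L-methionine: 0.337 g/L × 4.3 L = 1.45 g
nickel chloride hexahydrate: 9.51 mg/L × 4.3 L = 40.89 mg
bromocresol purple: 15.1 mg/L × 4.3 L = 64.93 mg
raffinose: 3.64 g/L × 4.3 L = 15.65 g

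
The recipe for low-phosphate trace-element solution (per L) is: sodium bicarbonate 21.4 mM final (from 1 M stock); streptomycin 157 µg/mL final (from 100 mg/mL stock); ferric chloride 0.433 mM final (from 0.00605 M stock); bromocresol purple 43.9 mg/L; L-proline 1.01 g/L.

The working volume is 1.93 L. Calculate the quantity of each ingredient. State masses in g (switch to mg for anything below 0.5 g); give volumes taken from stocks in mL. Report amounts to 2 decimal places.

sodium bicarbonate 41.30 mL; streptomycin 3.03 mL; ferric chloride 138.13 mL; bromocresol purple 84.73 mg; L-proline 1.95 g

Scale factor relative to 1 L: 1.93.
sodium bicarbonate: C1V1 = C2V2 → 21.4 mM × 1930 mL ÷ 1000 mM = 41.30 mL
streptomycin: V = C2·V2/C1 = 157 µg/mL × 1930 mL ÷ 100000 µg/mL = 3.03 mL
ferric chloride: dilute stock: 0.433 mM × 1930 mL ÷ 6.05 mM = 138.13 mL
bromocresol purple: 43.9 mg/L × 1.93 L = 84.73 mg
L-proline: 1.01 g/L × 1.93 L = 1.95 g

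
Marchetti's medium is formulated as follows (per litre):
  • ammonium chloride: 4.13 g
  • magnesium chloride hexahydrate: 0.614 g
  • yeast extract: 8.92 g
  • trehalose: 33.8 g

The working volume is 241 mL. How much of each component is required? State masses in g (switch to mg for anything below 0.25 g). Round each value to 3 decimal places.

Scale factor = 241 mL / 1000 mL = 0.241.
ammonium chloride: 4.13 g × (241 mL / 1000 mL) = 0.995 g
magnesium chloride hexahydrate: 0.614 g × (241 mL / 1000 mL) = 0.147974 g = 147.974 mg
yeast extract: 8.92 g × (241 mL / 1000 mL) = 2.150 g
trehalose: 33.8 g × (241 mL / 1000 mL) = 8.146 g

ammonium chloride 0.995 g; magnesium chloride hexahydrate 147.974 mg; yeast extract 2.150 g; trehalose 8.146 g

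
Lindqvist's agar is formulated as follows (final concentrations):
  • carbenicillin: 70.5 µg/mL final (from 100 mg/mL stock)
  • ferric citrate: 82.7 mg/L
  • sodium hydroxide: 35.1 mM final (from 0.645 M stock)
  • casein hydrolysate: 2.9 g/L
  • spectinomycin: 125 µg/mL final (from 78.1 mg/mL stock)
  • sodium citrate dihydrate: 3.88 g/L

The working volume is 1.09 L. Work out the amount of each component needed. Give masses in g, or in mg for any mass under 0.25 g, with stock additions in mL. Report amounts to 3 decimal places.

Scale factor relative to 1 L: 1.09.
carbenicillin: C1V1 = C2V2 → 70.5 µg/mL × 1090 mL ÷ 100000 µg/mL = 0.768 mL
ferric citrate: 82.7 mg/L × 1.09 L = 90.143 mg
sodium hydroxide: dilute stock: 35.1 mM × 1090 mL ÷ 645 mM = 59.316 mL
casein hydrolysate: 2.9 g/L × 1.09 L = 3.161 g
spectinomycin: C1V1 = C2V2 → 125 µg/mL × 1090 mL ÷ 78100 µg/mL = 1.745 mL
sodium citrate dihydrate: 3.88 g/L × 1.09 L = 4.229 g

carbenicillin 0.768 mL; ferric citrate 90.143 mg; sodium hydroxide 59.316 mL; casein hydrolysate 3.161 g; spectinomycin 1.745 mL; sodium citrate dihydrate 4.229 g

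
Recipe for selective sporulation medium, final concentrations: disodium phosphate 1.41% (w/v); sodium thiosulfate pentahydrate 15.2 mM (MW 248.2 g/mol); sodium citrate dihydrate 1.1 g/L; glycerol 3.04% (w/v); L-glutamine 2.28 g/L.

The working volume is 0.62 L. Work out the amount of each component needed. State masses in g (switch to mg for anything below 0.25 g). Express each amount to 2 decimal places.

disodium phosphate 8.74 g; sodium thiosulfate pentahydrate 2.34 g; sodium citrate dihydrate 0.68 g; glycerol 18.85 g; L-glutamine 1.41 g

Scale factor relative to 1 L: 0.62.
disodium phosphate: 1.41 g per 100 mL × 620 mL ÷ 100 = 8.74 g
sodium thiosulfate pentahydrate: 15.2 mmol/L × 248.2 g/mol × 0.62 L ÷ 1000 = 2.34 g
sodium citrate dihydrate: 1.1 g/L × 0.62 L = 0.68 g
glycerol: 3.04% w/v = 30.4 g/L → 30.4 × 0.62 L = 18.85 g
L-glutamine: 2.28 g/L × 0.62 L = 1.41 g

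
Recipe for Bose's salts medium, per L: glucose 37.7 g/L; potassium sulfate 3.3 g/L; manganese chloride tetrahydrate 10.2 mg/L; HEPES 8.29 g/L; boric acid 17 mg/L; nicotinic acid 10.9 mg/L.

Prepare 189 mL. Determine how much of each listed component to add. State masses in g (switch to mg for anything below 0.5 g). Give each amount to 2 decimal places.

glucose 7.13 g; potassium sulfate 0.62 g; manganese chloride tetrahydrate 1.93 mg; HEPES 1.57 g; boric acid 3.21 mg; nicotinic acid 2.06 mg

Target volume = 189 mL = 0.189 L.
glucose: 37.7 g/L × 0.189 L = 7.13 g
potassium sulfate: 3.3 g/L × 0.189 L = 0.62 g
manganese chloride tetrahydrate: 10.2 mg/L × 0.189 L = 1.93 mg
HEPES: 8.29 g/L × 0.189 L = 1.57 g
boric acid: 17 mg/L × 0.189 L = 3.21 mg
nicotinic acid: 10.9 mg/L × 0.189 L = 2.06 mg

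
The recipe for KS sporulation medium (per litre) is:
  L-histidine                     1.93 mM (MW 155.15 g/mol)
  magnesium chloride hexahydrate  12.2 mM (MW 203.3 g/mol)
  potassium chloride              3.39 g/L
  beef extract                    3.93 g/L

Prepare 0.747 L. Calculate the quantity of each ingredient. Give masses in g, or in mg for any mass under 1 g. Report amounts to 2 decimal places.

L-histidine 223.68 mg; magnesium chloride hexahydrate 1.85 g; potassium chloride 2.53 g; beef extract 2.94 g

Working volume: 0.747 L.
L-histidine: 1.93 mmol/L × 155.15 mg/mmol × 0.747 L = 223.68 mg
magnesium chloride hexahydrate: 12.2 mmol/L × 203.3 g/mol × 0.747 L ÷ 1000 = 1.85 g
potassium chloride: 3.39 g/L × 0.747 L = 2.53 g
beef extract: 3.93 g/L × 0.747 L = 2.94 g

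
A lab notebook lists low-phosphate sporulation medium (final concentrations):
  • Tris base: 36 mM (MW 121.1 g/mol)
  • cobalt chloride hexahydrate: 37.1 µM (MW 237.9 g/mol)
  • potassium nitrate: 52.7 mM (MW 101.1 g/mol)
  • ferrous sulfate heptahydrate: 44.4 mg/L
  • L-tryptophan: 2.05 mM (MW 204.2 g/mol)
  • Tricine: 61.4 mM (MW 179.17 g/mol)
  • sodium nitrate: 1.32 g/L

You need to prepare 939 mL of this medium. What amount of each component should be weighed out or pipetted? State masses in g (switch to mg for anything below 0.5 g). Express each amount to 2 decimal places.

Target volume = 939 mL = 0.939 L.
Tris base: 36 mmol/L × 121.1 g/mol × 0.939 L ÷ 1000 = 4.09 g
cobalt chloride hexahydrate: 37.1 µmol/L × 237.9 g/mol × 0.939 L ÷ 1000 = 8.29 mg
potassium nitrate: 52.7 mmol/L × 101.1 g/mol × 0.939 L ÷ 1000 = 5.00 g
ferrous sulfate heptahydrate: 44.4 mg/L × 0.939 L = 41.69 mg
L-tryptophan: 2.05 mmol/L × 204.2 mg/mmol × 0.939 L = 393.07 mg
Tricine: 61.4 mmol/L × 179.17 g/mol × 0.939 L ÷ 1000 = 10.33 g
sodium nitrate: 1.32 g/L × 0.939 L = 1.24 g

Tris base 4.09 g; cobalt chloride hexahydrate 8.29 mg; potassium nitrate 5.00 g; ferrous sulfate heptahydrate 41.69 mg; L-tryptophan 393.07 mg; Tricine 10.33 g; sodium nitrate 1.24 g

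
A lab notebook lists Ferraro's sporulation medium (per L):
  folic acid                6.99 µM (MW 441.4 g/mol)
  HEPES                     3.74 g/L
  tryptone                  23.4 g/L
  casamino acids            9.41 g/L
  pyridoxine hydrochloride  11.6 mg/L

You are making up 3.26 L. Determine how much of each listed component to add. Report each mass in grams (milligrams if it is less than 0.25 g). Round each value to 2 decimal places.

folic acid 10.06 mg; HEPES 12.19 g; tryptone 76.28 g; casamino acids 30.68 g; pyridoxine hydrochloride 37.82 mg

Working volume: 3.26 L.
folic acid: 6.99 µmol/L × 441.4 g/mol × 3.26 L ÷ 1000 = 10.06 mg
HEPES: 3.74 g/L × 3.26 L = 12.19 g
tryptone: 23.4 g/L × 3.26 L = 76.28 g
casamino acids: 9.41 g/L × 3.26 L = 30.68 g
pyridoxine hydrochloride: 11.6 mg/L × 3.26 L = 37.82 mg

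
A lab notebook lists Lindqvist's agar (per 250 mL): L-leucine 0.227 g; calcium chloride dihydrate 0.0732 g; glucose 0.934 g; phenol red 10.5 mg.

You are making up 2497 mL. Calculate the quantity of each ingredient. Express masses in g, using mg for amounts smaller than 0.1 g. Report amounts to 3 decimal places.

Ratio of target to recipe volume: 2497 / 250 = 9.988.
L-leucine: 0.227 g × (2497 mL / 250 mL) = 2.267 g
calcium chloride dihydrate: 0.0732 g × (2497 mL / 250 mL) = 0.731 g
glucose: 0.934 g × (2497 mL / 250 mL) = 9.329 g
phenol red: 10.5 mg × (2497 mL / 250 mL) = 104.874 mg = 0.105 g

L-leucine 2.267 g; calcium chloride dihydrate 0.731 g; glucose 9.329 g; phenol red 0.105 g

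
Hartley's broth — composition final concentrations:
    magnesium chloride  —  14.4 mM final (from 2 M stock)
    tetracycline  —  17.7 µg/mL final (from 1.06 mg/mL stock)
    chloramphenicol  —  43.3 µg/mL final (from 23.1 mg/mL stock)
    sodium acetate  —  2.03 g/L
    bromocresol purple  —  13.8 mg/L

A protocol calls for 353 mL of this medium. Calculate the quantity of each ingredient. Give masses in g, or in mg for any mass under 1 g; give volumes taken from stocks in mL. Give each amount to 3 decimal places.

Working volume: 353 mL = 0.353 L.
magnesium chloride: C1V1 = C2V2 → 14.4 mM × 353 mL ÷ 2000 mM = 2.542 mL
tetracycline: C1V1 = C2V2 → 17.7 µg/mL × 353 mL ÷ 1060 µg/mL = 5.894 mL
chloramphenicol: dilute stock: 43.3 µg/mL × 353 mL ÷ 23100 µg/mL = 0.662 mL
sodium acetate: 2.03 g/L × 0.353 L = 0.71659 g = 716.590 mg
bromocresol purple: 13.8 mg/L × 0.353 L = 4.871 mg

magnesium chloride 2.542 mL; tetracycline 5.894 mL; chloramphenicol 0.662 mL; sodium acetate 716.590 mg; bromocresol purple 4.871 mg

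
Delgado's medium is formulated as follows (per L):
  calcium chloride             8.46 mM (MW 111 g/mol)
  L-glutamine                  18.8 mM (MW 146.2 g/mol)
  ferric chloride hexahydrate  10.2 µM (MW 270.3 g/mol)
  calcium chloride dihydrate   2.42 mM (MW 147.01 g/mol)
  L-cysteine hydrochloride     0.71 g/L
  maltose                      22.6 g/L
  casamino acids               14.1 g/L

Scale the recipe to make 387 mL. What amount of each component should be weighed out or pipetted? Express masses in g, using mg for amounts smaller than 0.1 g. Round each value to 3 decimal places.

calcium chloride 0.363 g; L-glutamine 1.064 g; ferric chloride hexahydrate 1.067 mg; calcium chloride dihydrate 0.138 g; L-cysteine hydrochloride 0.275 g; maltose 8.746 g; casamino acids 5.457 g

Target volume = 387 mL = 0.387 L.
calcium chloride: 8.46 mmol/L × 111 g/mol × 0.387 L ÷ 1000 = 0.363 g
L-glutamine: 18.8 mmol/L × 146.2 g/mol × 0.387 L ÷ 1000 = 1.064 g
ferric chloride hexahydrate: 10.2 µmol/L × 270.3 g/mol × 0.387 L ÷ 1000 = 1.067 mg
calcium chloride dihydrate: 2.42 mmol/L × 147.01 g/mol × 0.387 L ÷ 1000 = 0.138 g
L-cysteine hydrochloride: 0.71 g/L × 0.387 L = 0.275 g
maltose: 22.6 g/L × 0.387 L = 8.746 g
casamino acids: 14.1 g/L × 0.387 L = 5.457 g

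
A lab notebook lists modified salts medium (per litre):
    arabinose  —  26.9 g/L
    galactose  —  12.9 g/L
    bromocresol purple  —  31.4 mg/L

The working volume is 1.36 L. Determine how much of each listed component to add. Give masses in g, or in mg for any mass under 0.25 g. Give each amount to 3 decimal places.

Scale factor relative to 1 L: 1.36.
arabinose: 26.9 g/L × 1.36 L = 36.584 g
galactose: 12.9 g/L × 1.36 L = 17.544 g
bromocresol purple: 31.4 mg/L × 1.36 L = 42.704 mg

arabinose 36.584 g; galactose 17.544 g; bromocresol purple 42.704 mg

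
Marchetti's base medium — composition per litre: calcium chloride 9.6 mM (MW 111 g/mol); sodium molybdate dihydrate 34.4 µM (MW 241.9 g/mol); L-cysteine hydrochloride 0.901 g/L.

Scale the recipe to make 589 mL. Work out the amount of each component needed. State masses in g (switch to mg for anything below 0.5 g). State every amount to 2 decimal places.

Working volume: 589 mL = 0.589 L.
calcium chloride: 9.6 mmol/L × 111 g/mol × 0.589 L ÷ 1000 = 0.63 g
sodium molybdate dihydrate: 34.4 µmol/L × 241.9 g/mol × 0.589 L ÷ 1000 = 4.90 mg
L-cysteine hydrochloride: 0.901 g/L × 0.589 L = 0.53 g

calcium chloride 0.63 g; sodium molybdate dihydrate 4.90 mg; L-cysteine hydrochloride 0.53 g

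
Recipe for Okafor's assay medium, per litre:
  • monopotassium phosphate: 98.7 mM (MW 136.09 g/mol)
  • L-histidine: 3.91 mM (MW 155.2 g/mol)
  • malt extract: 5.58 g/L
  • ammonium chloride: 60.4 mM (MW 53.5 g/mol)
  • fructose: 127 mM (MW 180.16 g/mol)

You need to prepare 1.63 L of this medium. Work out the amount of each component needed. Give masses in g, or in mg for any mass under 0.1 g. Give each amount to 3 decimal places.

Scale factor relative to 1 L: 1.63.
monopotassium phosphate: 98.7 mmol/L × 136.09 g/mol × 1.63 L ÷ 1000 = 21.894 g
L-histidine: 3.91 mmol/L × 155.2 g/mol × 1.63 L ÷ 1000 = 0.989 g
malt extract: 5.58 g/L × 1.63 L = 9.095 g
ammonium chloride: 60.4 mmol/L × 53.5 g/mol × 1.63 L ÷ 1000 = 5.267 g
fructose: 127 mmol/L × 180.16 g/mol × 1.63 L ÷ 1000 = 37.295 g

monopotassium phosphate 21.894 g; L-histidine 0.989 g; malt extract 9.095 g; ammonium chloride 5.267 g; fructose 37.295 g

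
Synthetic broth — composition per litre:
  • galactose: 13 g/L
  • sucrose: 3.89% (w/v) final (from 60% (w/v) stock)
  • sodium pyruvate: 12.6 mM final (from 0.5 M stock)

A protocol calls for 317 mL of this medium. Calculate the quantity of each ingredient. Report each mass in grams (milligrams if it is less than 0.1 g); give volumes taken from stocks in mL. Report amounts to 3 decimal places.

galactose 4.121 g; sucrose 20.552 mL; sodium pyruvate 7.988 mL

Working volume: 317 mL = 0.317 L.
galactose: 13 g/L × 0.317 L = 4.121 g
sucrose: C1V1 = C2V2 → 3.89% ÷ 60% × 317 mL = 20.552 mL
sodium pyruvate: dilute stock: 12.6 mM × 317 mL ÷ 500 mM = 7.988 mL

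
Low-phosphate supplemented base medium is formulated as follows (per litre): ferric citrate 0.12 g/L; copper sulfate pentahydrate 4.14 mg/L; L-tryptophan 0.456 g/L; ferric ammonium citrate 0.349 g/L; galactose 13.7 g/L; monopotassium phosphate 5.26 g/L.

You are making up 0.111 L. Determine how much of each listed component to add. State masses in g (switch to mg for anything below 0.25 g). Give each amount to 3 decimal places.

Scale factor relative to 1 L: 0.111.
ferric citrate: 0.12 g/L × 0.111 L = 0.01332 g = 13.320 mg
copper sulfate pentahydrate: 4.14 mg/L × 0.111 L = 0.460 mg
L-tryptophan: 0.456 g/L × 0.111 L = 0.050616 g = 50.616 mg
ferric ammonium citrate: 0.349 g/L × 0.111 L = 0.038739 g = 38.739 mg
galactose: 13.7 g/L × 0.111 L = 1.521 g
monopotassium phosphate: 5.26 g/L × 0.111 L = 0.584 g

ferric citrate 13.320 mg; copper sulfate pentahydrate 0.460 mg; L-tryptophan 50.616 mg; ferric ammonium citrate 38.739 mg; galactose 1.521 g; monopotassium phosphate 0.584 g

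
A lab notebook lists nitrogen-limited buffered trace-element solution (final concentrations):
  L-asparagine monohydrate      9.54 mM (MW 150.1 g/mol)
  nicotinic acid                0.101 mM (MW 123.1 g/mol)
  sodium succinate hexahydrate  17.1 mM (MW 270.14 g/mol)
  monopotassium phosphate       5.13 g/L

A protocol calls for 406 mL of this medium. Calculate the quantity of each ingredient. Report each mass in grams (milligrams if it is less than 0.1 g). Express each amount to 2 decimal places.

L-asparagine monohydrate 0.58 g; nicotinic acid 5.05 mg; sodium succinate hexahydrate 1.88 g; monopotassium phosphate 2.08 g

Target volume = 406 mL = 0.406 L.
L-asparagine monohydrate: 9.54 mmol/L × 150.1 g/mol × 0.406 L ÷ 1000 = 0.58 g
nicotinic acid: 0.101 mmol/L × 123.1 mg/mmol × 0.406 L = 5.05 mg
sodium succinate hexahydrate: 17.1 mmol/L × 270.14 g/mol × 0.406 L ÷ 1000 = 1.88 g
monopotassium phosphate: 5.13 g/L × 0.406 L = 2.08 g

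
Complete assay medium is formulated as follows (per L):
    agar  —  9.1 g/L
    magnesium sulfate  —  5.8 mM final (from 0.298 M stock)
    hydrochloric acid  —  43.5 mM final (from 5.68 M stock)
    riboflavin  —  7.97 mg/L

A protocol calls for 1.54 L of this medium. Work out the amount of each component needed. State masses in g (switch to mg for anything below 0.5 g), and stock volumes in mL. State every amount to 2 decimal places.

Scale factor relative to 1 L: 1.54.
agar: 9.1 g/L × 1.54 L = 14.01 g
magnesium sulfate: dilute stock: 5.8 mM × 1540 mL ÷ 298 mM = 29.97 mL
hydrochloric acid: V = C2·V2/C1 = 43.5 mM × 1540 mL ÷ 5680 mM = 11.79 mL
riboflavin: 7.97 mg/L × 1.54 L = 12.27 mg

agar 14.01 g; magnesium sulfate 29.97 mL; hydrochloric acid 11.79 mL; riboflavin 12.27 mg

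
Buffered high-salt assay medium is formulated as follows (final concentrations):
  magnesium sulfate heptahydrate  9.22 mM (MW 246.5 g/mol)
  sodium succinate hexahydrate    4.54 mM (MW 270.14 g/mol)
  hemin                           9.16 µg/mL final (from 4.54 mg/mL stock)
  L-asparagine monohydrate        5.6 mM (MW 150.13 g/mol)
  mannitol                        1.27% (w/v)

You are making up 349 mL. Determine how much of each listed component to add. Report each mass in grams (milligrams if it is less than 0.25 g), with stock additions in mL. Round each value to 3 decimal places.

magnesium sulfate heptahydrate 0.793 g; sodium succinate hexahydrate 0.428 g; hemin 0.704 mL; L-asparagine monohydrate 0.293 g; mannitol 4.432 g

Scale factor relative to 1 L: 0.349.
magnesium sulfate heptahydrate: 9.22 mmol/L × 246.5 g/mol × 0.349 L ÷ 1000 = 0.793 g
sodium succinate hexahydrate: 4.54 mmol/L × 270.14 g/mol × 0.349 L ÷ 1000 = 0.428 g
hemin: dilute stock: 9.16 µg/mL × 349 mL ÷ 4540 µg/mL = 0.704 mL
L-asparagine monohydrate: 5.6 mmol/L × 150.13 g/mol × 0.349 L ÷ 1000 = 0.293 g
mannitol: 1.27% w/v = 12.7 g/L → 12.7 × 0.349 L = 4.432 g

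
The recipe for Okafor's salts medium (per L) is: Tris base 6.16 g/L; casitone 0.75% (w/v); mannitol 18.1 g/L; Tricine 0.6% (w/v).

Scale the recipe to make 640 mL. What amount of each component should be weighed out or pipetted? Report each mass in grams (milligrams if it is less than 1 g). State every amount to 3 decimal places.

Target volume = 640 mL = 0.64 L.
Tris base: 6.16 g/L × 0.64 L = 3.942 g
casitone: 0.75 g per 100 mL × 640 mL ÷ 100 = 4.800 g
mannitol: 18.1 g/L × 0.64 L = 11.584 g
Tricine: 0.6% w/v = 6 g/L → 6 × 0.64 L = 3.840 g

Tris base 3.942 g; casitone 4.800 g; mannitol 11.584 g; Tricine 3.840 g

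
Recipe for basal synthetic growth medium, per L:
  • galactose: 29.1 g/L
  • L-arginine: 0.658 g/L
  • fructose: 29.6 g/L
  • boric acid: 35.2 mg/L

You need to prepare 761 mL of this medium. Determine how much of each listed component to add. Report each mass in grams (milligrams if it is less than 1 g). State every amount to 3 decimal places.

Target volume = 761 mL = 0.761 L.
galactose: 29.1 g/L × 0.761 L = 22.145 g
L-arginine: 0.658 g/L × 0.761 L = 0.500738 g = 500.738 mg
fructose: 29.6 g/L × 0.761 L = 22.526 g
boric acid: 35.2 mg/L × 0.761 L = 26.787 mg

galactose 22.145 g; L-arginine 500.738 mg; fructose 22.526 g; boric acid 26.787 mg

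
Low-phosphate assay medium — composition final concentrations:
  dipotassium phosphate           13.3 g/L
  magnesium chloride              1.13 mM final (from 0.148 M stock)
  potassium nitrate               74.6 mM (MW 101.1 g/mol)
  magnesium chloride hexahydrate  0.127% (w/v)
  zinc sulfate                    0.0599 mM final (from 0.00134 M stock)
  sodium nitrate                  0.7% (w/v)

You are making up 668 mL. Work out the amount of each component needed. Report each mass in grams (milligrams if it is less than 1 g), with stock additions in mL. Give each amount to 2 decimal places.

dipotassium phosphate 8.88 g; magnesium chloride 5.10 mL; potassium nitrate 5.04 g; magnesium chloride hexahydrate 848.36 mg; zinc sulfate 29.86 mL; sodium nitrate 4.68 g

Scale factor relative to 1 L: 0.668.
dipotassium phosphate: 13.3 g/L × 0.668 L = 8.88 g
magnesium chloride: C1V1 = C2V2 → 1.13 mM × 668 mL ÷ 148 mM = 5.10 mL
potassium nitrate: 74.6 mmol/L × 101.1 g/mol × 0.668 L ÷ 1000 = 5.04 g
magnesium chloride hexahydrate: 0.127% w/v = 1.27 g/L → 1.27 × 0.668 L = 0.84836 g = 848.36 mg
zinc sulfate: dilute stock: 0.0599 mM × 668 mL ÷ 1.34 mM = 29.86 mL
sodium nitrate: 0.7% w/v = 7 g/L → 7 × 0.668 L = 4.68 g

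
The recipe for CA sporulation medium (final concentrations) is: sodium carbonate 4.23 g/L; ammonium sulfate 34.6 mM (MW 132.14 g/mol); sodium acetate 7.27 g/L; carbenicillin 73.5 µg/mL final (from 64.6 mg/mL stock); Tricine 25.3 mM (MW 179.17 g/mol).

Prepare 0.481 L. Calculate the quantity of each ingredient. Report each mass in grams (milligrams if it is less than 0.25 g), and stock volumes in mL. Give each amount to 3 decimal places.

sodium carbonate 2.035 g; ammonium sulfate 2.199 g; sodium acetate 3.497 g; carbenicillin 0.547 mL; Tricine 2.180 g

Working volume: 0.481 L.
sodium carbonate: 4.23 g/L × 0.481 L = 2.035 g
ammonium sulfate: 34.6 mmol/L × 132.14 g/mol × 0.481 L ÷ 1000 = 2.199 g
sodium acetate: 7.27 g/L × 0.481 L = 3.497 g
carbenicillin: V = C2·V2/C1 = 73.5 µg/mL × 481 mL ÷ 64600 µg/mL = 0.547 mL
Tricine: 25.3 mmol/L × 179.17 g/mol × 0.481 L ÷ 1000 = 2.180 g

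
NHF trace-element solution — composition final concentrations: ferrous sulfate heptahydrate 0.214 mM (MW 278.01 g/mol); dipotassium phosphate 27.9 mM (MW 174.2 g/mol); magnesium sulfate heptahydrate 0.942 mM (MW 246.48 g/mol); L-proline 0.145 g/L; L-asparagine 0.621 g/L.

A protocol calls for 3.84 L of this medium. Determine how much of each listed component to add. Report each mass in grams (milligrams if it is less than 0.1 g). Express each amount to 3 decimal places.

Working volume: 3.84 L.
ferrous sulfate heptahydrate: 0.214 mmol/L × 278.01 g/mol × 3.84 L ÷ 1000 = 0.228 g
dipotassium phosphate: 27.9 mmol/L × 174.2 g/mol × 3.84 L ÷ 1000 = 18.663 g
magnesium sulfate heptahydrate: 0.942 mmol/L × 246.48 g/mol × 3.84 L ÷ 1000 = 0.892 g
L-proline: 0.145 g/L × 3.84 L = 0.557 g
L-asparagine: 0.621 g/L × 3.84 L = 2.385 g

ferrous sulfate heptahydrate 0.228 g; dipotassium phosphate 18.663 g; magnesium sulfate heptahydrate 0.892 g; L-proline 0.557 g; L-asparagine 2.385 g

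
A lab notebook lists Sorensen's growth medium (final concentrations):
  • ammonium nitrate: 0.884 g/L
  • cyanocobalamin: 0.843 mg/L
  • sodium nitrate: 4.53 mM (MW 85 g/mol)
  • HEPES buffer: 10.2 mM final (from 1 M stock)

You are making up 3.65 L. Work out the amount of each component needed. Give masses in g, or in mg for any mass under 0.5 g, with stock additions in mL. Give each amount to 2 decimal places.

ammonium nitrate 3.23 g; cyanocobalamin 3.08 mg; sodium nitrate 1.41 g; HEPES buffer 37.23 mL

Scale factor relative to 1 L: 3.65.
ammonium nitrate: 0.884 g/L × 3.65 L = 3.23 g
cyanocobalamin: 0.843 mg/L × 3.65 L = 3.08 mg
sodium nitrate: 4.53 mmol/L × 85 g/mol × 3.65 L ÷ 1000 = 1.41 g
HEPES buffer: dilute stock: 10.2 mM × 3650 mL ÷ 1000 mM = 37.23 mL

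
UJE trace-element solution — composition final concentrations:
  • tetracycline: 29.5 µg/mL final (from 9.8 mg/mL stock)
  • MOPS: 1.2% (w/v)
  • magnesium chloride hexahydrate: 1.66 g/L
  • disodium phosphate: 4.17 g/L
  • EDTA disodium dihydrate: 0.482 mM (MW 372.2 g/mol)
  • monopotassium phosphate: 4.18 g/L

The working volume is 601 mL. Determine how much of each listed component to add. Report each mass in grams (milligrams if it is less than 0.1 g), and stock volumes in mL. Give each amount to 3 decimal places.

Scale factor relative to 1 L: 0.601.
tetracycline: V = C2·V2/C1 = 29.5 µg/mL × 601 mL ÷ 9800 µg/mL = 1.809 mL
MOPS: 1.2% w/v = 12 g/L → 12 × 0.601 L = 7.212 g
magnesium chloride hexahydrate: 1.66 g/L × 0.601 L = 0.998 g
disodium phosphate: 4.17 g/L × 0.601 L = 2.506 g
EDTA disodium dihydrate: 0.482 mmol/L × 372.2 g/mol × 0.601 L ÷ 1000 = 0.108 g
monopotassium phosphate: 4.18 g/L × 0.601 L = 2.512 g

tetracycline 1.809 mL; MOPS 7.212 g; magnesium chloride hexahydrate 0.998 g; disodium phosphate 2.506 g; EDTA disodium dihydrate 0.108 g; monopotassium phosphate 2.512 g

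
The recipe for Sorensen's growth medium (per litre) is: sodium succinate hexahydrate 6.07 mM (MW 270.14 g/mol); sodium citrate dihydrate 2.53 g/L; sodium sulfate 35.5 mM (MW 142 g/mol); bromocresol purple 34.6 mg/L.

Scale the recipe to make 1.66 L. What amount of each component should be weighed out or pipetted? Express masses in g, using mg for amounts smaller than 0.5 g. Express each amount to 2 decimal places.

Working volume: 1.66 L.
sodium succinate hexahydrate: 6.07 mmol/L × 270.14 g/mol × 1.66 L ÷ 1000 = 2.72 g
sodium citrate dihydrate: 2.53 g/L × 1.66 L = 4.20 g
sodium sulfate: 35.5 mmol/L × 142 g/mol × 1.66 L ÷ 1000 = 8.37 g
bromocresol purple: 34.6 mg/L × 1.66 L = 57.44 mg

sodium succinate hexahydrate 2.72 g; sodium citrate dihydrate 4.20 g; sodium sulfate 8.37 g; bromocresol purple 57.44 mg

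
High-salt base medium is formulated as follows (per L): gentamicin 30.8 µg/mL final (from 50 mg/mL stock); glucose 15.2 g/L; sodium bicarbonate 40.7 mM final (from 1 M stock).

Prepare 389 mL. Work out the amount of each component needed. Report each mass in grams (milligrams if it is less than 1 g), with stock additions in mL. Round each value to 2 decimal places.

gentamicin 0.24 mL; glucose 5.91 g; sodium bicarbonate 15.83 mL

Working volume: 389 mL = 0.389 L.
gentamicin: C1V1 = C2V2 → 30.8 µg/mL × 389 mL ÷ 50000 µg/mL = 0.24 mL
glucose: 15.2 g/L × 0.389 L = 5.91 g
sodium bicarbonate: C1V1 = C2V2 → 40.7 mM × 389 mL ÷ 1000 mM = 15.83 mL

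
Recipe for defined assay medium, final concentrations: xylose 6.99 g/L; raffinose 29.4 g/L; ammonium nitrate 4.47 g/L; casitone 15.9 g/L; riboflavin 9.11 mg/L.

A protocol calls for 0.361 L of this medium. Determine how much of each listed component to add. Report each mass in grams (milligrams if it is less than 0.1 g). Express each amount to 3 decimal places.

xylose 2.523 g; raffinose 10.613 g; ammonium nitrate 1.614 g; casitone 5.740 g; riboflavin 3.289 mg

Working volume: 0.361 L.
xylose: 6.99 g/L × 0.361 L = 2.523 g
raffinose: 29.4 g/L × 0.361 L = 10.613 g
ammonium nitrate: 4.47 g/L × 0.361 L = 1.614 g
casitone: 15.9 g/L × 0.361 L = 5.740 g
riboflavin: 9.11 mg/L × 0.361 L = 3.289 mg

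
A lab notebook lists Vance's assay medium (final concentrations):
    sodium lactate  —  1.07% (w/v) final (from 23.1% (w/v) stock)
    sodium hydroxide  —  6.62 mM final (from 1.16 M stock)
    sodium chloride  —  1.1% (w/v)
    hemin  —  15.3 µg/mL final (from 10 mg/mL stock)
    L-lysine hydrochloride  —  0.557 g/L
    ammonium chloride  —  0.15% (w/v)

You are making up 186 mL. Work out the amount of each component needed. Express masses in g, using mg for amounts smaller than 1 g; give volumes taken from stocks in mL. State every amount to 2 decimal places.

sodium lactate 8.62 mL; sodium hydroxide 1.06 mL; sodium chloride 2.05 g; hemin 0.28 mL; L-lysine hydrochloride 103.60 mg; ammonium chloride 279.00 mg

Working volume: 186 mL = 0.186 L.
sodium lactate: C1V1 = C2V2 → 1.07% ÷ 23.1% × 186 mL = 8.62 mL
sodium hydroxide: V = C2·V2/C1 = 6.62 mM × 186 mL ÷ 1160 mM = 1.06 mL
sodium chloride: 1.1 g per 100 mL × 186 mL ÷ 100 = 2.05 g
hemin: dilute stock: 15.3 µg/mL × 186 mL ÷ 10000 µg/mL = 0.28 mL
L-lysine hydrochloride: 0.557 g/L × 0.186 L = 0.103602 g = 103.60 mg
ammonium chloride: 0.15 g per 100 mL × 186 mL ÷ 100 = 0.279 g = 279.00 mg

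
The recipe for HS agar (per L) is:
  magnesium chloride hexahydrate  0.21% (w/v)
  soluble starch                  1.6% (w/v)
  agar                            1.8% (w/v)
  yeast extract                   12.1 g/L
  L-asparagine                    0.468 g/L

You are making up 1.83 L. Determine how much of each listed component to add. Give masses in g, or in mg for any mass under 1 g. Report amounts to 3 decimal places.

Working volume: 1.83 L.
magnesium chloride hexahydrate: 0.21% w/v = 2.1 g/L → 2.1 × 1.83 L = 3.843 g
soluble starch: 1.6% w/v = 16 g/L → 16 × 1.83 L = 29.280 g
agar: 1.8% w/v = 18 g/L → 18 × 1.83 L = 32.940 g
yeast extract: 12.1 g/L × 1.83 L = 22.143 g
L-asparagine: 0.468 g/L × 1.83 L = 0.85644 g = 856.440 mg

magnesium chloride hexahydrate 3.843 g; soluble starch 29.280 g; agar 32.940 g; yeast extract 22.143 g; L-asparagine 856.440 mg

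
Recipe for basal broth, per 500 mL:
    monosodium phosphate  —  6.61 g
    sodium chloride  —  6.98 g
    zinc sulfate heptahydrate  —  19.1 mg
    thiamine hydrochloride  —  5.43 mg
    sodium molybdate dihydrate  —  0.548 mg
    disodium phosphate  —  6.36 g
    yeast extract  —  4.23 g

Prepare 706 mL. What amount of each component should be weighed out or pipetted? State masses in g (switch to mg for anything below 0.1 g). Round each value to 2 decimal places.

Scale factor = 706 mL / 500 mL = 1.412.
monosodium phosphate: 6.61 g × (706 mL / 500 mL) = 9.33 g
sodium chloride: 6.98 g × (706 mL / 500 mL) = 9.86 g
zinc sulfate heptahydrate: 19.1 mg × (706 mL / 500 mL) = 26.97 mg
thiamine hydrochloride: 5.43 mg × (706 mL / 500 mL) = 7.67 mg
sodium molybdate dihydrate: 0.548 mg × (706 mL / 500 mL) = 0.77 mg
disodium phosphate: 6.36 g × (706 mL / 500 mL) = 8.98 g
yeast extract: 4.23 g × (706 mL / 500 mL) = 5.97 g

monosodium phosphate 9.33 g; sodium chloride 9.86 g; zinc sulfate heptahydrate 26.97 mg; thiamine hydrochloride 7.67 mg; sodium molybdate dihydrate 0.77 mg; disodium phosphate 8.98 g; yeast extract 5.97 g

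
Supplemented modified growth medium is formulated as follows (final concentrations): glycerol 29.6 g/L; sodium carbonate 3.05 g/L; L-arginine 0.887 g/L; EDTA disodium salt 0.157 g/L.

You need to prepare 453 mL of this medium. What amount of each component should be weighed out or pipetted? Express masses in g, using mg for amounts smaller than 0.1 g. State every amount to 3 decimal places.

Scale factor relative to 1 L: 0.453.
glycerol: 29.6 g/L × 0.453 L = 13.409 g
sodium carbonate: 3.05 g/L × 0.453 L = 1.382 g
L-arginine: 0.887 g/L × 0.453 L = 0.402 g
EDTA disodium salt: 0.157 g/L × 0.453 L = 0.071121 g = 71.121 mg

glycerol 13.409 g; sodium carbonate 1.382 g; L-arginine 0.402 g; EDTA disodium salt 71.121 mg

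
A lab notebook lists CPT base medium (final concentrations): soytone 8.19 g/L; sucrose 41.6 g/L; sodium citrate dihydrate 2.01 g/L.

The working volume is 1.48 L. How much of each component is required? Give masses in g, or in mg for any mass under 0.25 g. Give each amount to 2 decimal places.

Scale factor relative to 1 L: 1.48.
soytone: 8.19 g/L × 1.48 L = 12.12 g
sucrose: 41.6 g/L × 1.48 L = 61.57 g
sodium citrate dihydrate: 2.01 g/L × 1.48 L = 2.97 g

soytone 12.12 g; sucrose 61.57 g; sodium citrate dihydrate 2.97 g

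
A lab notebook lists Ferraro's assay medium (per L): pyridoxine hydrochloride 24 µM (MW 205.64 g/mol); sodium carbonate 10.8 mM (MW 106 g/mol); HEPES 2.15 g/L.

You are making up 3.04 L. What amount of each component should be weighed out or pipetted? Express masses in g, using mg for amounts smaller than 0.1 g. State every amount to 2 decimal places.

Working volume: 3.04 L.
pyridoxine hydrochloride: 24 µmol/L × 205.64 g/mol × 3.04 L ÷ 1000 = 15.00 mg
sodium carbonate: 10.8 mmol/L × 106 g/mol × 3.04 L ÷ 1000 = 3.48 g
HEPES: 2.15 g/L × 3.04 L = 6.54 g

pyridoxine hydrochloride 15.00 mg; sodium carbonate 3.48 g; HEPES 6.54 g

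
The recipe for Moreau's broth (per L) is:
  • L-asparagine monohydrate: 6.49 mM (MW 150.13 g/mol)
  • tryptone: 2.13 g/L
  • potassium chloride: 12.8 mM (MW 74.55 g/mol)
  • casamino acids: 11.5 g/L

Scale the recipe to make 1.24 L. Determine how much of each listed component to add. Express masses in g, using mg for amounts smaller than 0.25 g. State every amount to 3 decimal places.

Working volume: 1.24 L.
L-asparagine monohydrate: 6.49 mmol/L × 150.13 g/mol × 1.24 L ÷ 1000 = 1.208 g
tryptone: 2.13 g/L × 1.24 L = 2.641 g
potassium chloride: 12.8 mmol/L × 74.55 g/mol × 1.24 L ÷ 1000 = 1.183 g
casamino acids: 11.5 g/L × 1.24 L = 14.260 g

L-asparagine monohydrate 1.208 g; tryptone 2.641 g; potassium chloride 1.183 g; casamino acids 14.260 g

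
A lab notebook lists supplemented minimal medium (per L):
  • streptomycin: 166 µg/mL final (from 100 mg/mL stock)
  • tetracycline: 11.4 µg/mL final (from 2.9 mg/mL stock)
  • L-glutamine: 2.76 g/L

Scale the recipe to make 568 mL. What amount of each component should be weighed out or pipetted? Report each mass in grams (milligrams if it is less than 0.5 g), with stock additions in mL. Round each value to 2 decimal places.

streptomycin 0.94 mL; tetracycline 2.23 mL; L-glutamine 1.57 g

Scale factor relative to 1 L: 0.568.
streptomycin: C1V1 = C2V2 → 166 µg/mL × 568 mL ÷ 100000 µg/mL = 0.94 mL
tetracycline: V = C2·V2/C1 = 11.4 µg/mL × 568 mL ÷ 2900 µg/mL = 2.23 mL
L-glutamine: 2.76 g/L × 0.568 L = 1.57 g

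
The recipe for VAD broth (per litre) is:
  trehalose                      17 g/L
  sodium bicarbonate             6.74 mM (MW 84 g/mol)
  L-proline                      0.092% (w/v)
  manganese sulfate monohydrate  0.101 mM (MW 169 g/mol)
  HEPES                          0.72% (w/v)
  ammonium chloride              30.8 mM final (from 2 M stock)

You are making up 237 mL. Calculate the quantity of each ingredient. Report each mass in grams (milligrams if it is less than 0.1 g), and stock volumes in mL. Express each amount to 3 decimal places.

Target volume = 237 mL = 0.237 L.
trehalose: 17 g/L × 0.237 L = 4.029 g
sodium bicarbonate: 6.74 mmol/L × 84 g/mol × 0.237 L ÷ 1000 = 0.134 g
L-proline: 0.092 g per 100 mL × 237 mL ÷ 100 = 0.218 g
manganese sulfate monohydrate: 0.101 mmol/L × 169 mg/mmol × 0.237 L = 4.045 mg
HEPES: 0.72% w/v = 7.2 g/L → 7.2 × 0.237 L = 1.706 g
ammonium chloride: dilute stock: 30.8 mM × 237 mL ÷ 2000 mM = 3.650 mL

trehalose 4.029 g; sodium bicarbonate 0.134 g; L-proline 0.218 g; manganese sulfate monohydrate 4.045 mg; HEPES 1.706 g; ammonium chloride 3.650 mL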